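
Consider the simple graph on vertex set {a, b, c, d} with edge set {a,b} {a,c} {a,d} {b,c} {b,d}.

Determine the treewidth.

2

A width-2 tree decomposition is:
Bags: B1 = {a, b, d}  B2 = {a, b, c}
Tree: B1–B2
The largest bag has 3 vertices, giving width 2; this decomposition certifies tw(G) ≤ 2. On the other hand G contains the 3-clique {a, b, d}. A clique must lie in a single bag of any decomposition, so no decomposition can have width below 2. Hence tw(G) = 2 exactly.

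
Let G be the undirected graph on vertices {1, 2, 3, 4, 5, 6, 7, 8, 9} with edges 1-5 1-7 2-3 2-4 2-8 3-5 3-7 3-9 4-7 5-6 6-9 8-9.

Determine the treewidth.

3

A width-3 tree decomposition is:
Bags: B1 = {1, 5, 6, 9}  B2 = {1, 3, 5, 9}  B3 = {1, 3, 7, 9}  B4 = {3, 7, 8, 9}  B5 = {2, 3, 7, 8}  B6 = {2, 4, 7, 8}
Tree: B1–B2, B2–B3, B3–B4, B4–B5, B5–B6
Each bag holds 4 vertices, so the decomposition has width 3, which upper-bounds the treewidth. For the lower bound: the 4 vertex sets {1,5,6}, {9}, {3}, {2,4,7,8} are disjoint, each induces a connected subgraph, and every pair is joined by at least one edge of G. Contracting each set to a single vertex therefore yields K_{4} as a minor, and since treewidth is minor-monotone, tw(G) ≥ tw(K_{4}) = 3. The upper and lower bounds meet at 3, so that is the treewidth.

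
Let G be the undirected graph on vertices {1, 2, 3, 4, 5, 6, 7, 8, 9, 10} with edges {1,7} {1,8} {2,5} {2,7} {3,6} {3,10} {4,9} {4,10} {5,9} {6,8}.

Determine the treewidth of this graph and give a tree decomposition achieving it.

Each bag holds 3 vertices, so the decomposition has width 2, which upper-bounds the treewidth. For the lower bound, G contains the cycle 7–2–5–9–4–10–3–6–8–1–7, so G is not a forest; only forests have treewidth ≤ 1, hence tw(G) ≥ 2. Combining the bounds, tw(G) = 2.

Treewidth 2.
One optimal decomposition is:
Bags: B1 = {2, 5, 7}  B2 = {5, 7, 9}  B3 = {4, 7, 9}  B4 = {4, 7, 10}  B5 = {3, 7, 10}  B6 = {3, 6, 7}  B7 = {6, 7, 8}  B8 = {1, 7, 8}
Tree: B1–B2, B2–B3, B3–B4, B4–B5, B5–B6, B6–B7, B7–B8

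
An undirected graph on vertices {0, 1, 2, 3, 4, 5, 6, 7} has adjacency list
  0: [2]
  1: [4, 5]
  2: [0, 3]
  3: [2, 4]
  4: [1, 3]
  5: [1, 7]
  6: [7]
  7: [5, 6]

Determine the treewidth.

1

A width-1 tree decomposition is:
Bags: B1 = {0, 2}  B2 = {2, 3}  B3 = {3, 4}  B4 = {1, 4}  B5 = {1, 5}  B6 = {5, 7}  B7 = {6, 7}
Tree: B1–B2, B2–B3, B3–B4, B4–B5, B5–B6, B6–B7
Each bag holds 2 vertices, so the decomposition has width 1, which upper-bounds the treewidth. Since G has at least one edge (e.g. 0–2), it is not an edgeless graph, so tw(G) ≥ 1. Combining the bounds, tw(G) = 1.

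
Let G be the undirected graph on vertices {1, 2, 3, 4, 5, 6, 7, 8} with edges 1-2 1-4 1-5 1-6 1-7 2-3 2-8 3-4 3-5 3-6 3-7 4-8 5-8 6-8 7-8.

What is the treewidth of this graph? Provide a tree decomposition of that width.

Treewidth 3.
One optimal decomposition is:
Bags: B1 = {1, 3, 6, 8}  B2 = {1, 2, 3, 8}  B3 = {1, 3, 7, 8}  B4 = {1, 3, 5, 8}  B5 = {1, 3, 4, 8}
Tree: B1–B2, B2–B3, B3–B4, B4–B5

Every bag has size at most 4, so the width is 4 − 1 = 3 and tw(G) ≤ 3. For the lower bound: the 4 vertex sets {6,8}, {1,2}, {3}, {7} are disjoint, each induces a connected subgraph, and every pair is joined by at least one edge of G. Contracting each set to a single vertex therefore yields K_{4} as a minor, and since treewidth is minor-monotone, tw(G) ≥ tw(K_{4}) = 3. Hence tw(G) = 3 exactly.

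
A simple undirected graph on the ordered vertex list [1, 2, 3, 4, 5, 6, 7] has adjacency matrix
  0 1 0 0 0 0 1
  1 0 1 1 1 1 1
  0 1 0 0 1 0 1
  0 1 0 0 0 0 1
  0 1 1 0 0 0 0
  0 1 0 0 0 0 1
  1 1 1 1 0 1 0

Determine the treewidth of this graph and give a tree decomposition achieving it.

Treewidth 2.
One optimal decomposition is:
Bags: B1 = {2, 6, 7}  B2 = {2, 4, 7}  B3 = {2, 3, 7}  B4 = {2, 3, 5}  B5 = {1, 2, 7}
Tree: B1–B2, B2–B3, B3–B4, B3–B5

Every bag has size at most 3, so the width is 3 − 1 = 2 and tw(G) ≤ 2. For the lower bound, the 3 vertices {2, 3, 5} are pairwise adjacent, and any tree decomposition puts a clique entirely inside one bag — forcing width ≥ 2. The upper and lower bounds meet at 2, so that is the treewidth.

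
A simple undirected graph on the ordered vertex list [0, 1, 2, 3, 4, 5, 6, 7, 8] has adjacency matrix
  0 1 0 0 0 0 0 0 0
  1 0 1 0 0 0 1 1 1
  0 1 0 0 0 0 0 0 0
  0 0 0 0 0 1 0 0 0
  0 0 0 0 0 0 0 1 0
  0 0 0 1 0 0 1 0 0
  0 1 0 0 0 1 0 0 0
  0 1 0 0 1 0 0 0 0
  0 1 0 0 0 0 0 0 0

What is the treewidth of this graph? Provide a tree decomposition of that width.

Treewidth 1.
Bags: B1 = {1, 2}  B2 = {1, 6}  B3 = {1, 8}  B4 = {5, 6}  B5 = {0, 1}  B6 = {1, 7}  B7 = {4, 7}  B8 = {3, 5}
Tree: B1–B2, B1–B3, B2–B4, B3–B5, B5–B6, B6–B7, B4–B8

Each bag holds 2 vertices, so the decomposition has width 1, which upper-bounds the treewidth. G has an edge, so its treewidth is at least 1. Therefore the treewidth is 1.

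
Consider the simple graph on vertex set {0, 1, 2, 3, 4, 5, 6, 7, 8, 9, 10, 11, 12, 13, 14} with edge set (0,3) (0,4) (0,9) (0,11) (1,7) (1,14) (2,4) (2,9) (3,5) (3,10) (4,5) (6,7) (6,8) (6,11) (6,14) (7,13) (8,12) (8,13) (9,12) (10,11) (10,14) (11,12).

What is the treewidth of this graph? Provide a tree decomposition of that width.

Every bag has size at most 4, so the width is 4 − 1 = 3 and tw(G) ≤ 3. For the lower bound: the 4 vertex sets {2,4,5}, {3}, {0}, {9,10,11,12} are disjoint, each induces a connected subgraph, and every pair is joined by at least one edge of G. Contracting each set to a single vertex therefore yields K_{4} as a minor, and since treewidth is minor-monotone, tw(G) ≥ tw(K_{4}) = 3. The upper and lower bounds meet at 3, so that is the treewidth.

Treewidth 3.
Bags: B1 = {2, 3, 4, 5}  B2 = {0, 2, 3, 4}  B3 = {0, 2, 3, 9}  B4 = {0, 3, 9, 10}  B5 = {0, 9, 10, 11}  B6 = {9, 10, 11, 12}  B7 = {10, 11, 12, 14}  B8 = {6, 11, 12, 14}  B9 = {6, 8, 12, 14}  B10 = {1, 6, 8, 14}  B11 = {1, 6, 7, 8}  B12 = {1, 7, 8, 13}
Tree: B1–B2, B2–B3, B3–B4, B4–B5, B5–B6, B6–B7, B7–B8, B8–B9, B9–B10, B10–B11, B11–B12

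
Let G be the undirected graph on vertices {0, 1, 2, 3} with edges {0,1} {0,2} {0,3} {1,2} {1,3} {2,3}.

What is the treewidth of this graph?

A width-3 tree decomposition is:
Bags: B1 = {0, 1, 2, 3}
Tree: (single bag)
With just one bag of size 4, the width is 4 − 1 = 3, so tw(G) ≤ 3. For the lower bound, the 4 vertices {0, 1, 2, 3} are pairwise adjacent, and any tree decomposition puts a clique entirely inside one bag — forcing width ≥ 3. Hence tw(G) = 3 exactly.

3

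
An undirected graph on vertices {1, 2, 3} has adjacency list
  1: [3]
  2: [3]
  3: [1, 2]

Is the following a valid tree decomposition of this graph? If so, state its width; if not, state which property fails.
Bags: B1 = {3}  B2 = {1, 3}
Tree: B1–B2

No — vertex 2 appears in no bag.

A tree decomposition must satisfy three properties: every vertex lies in some bag; for every edge, both endpoints lie together in some bag; and for every vertex, the bags containing it form a connected subtree. Here vertex 2 appears in no bag, so the decomposition is invalid.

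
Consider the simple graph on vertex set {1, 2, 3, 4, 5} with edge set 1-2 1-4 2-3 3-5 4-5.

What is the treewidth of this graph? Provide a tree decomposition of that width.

Treewidth 2.
One such decomposition:
Bags: B1 = {1, 2, 4}  B2 = {2, 3, 4}  B3 = {3, 4, 5}
Tree: B1–B2, B2–B3

Every bag has size at most 3, so the width is 3 − 1 = 2 and tw(G) ≤ 2. Since 4–1–2–3–5–4 is a cycle in G, G is not acyclic. Forests are exactly the graphs of treewidth ≤ 1, so tw(G) ≥ 2. The upper and lower bounds meet at 2, so that is the treewidth.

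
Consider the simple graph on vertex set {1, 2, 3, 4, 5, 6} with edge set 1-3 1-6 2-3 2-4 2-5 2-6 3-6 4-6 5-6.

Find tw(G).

A width-2 tree decomposition is:
Bags: B1 = {2, 3, 6}  B2 = {2, 5, 6}  B3 = {1, 3, 6}  B4 = {2, 4, 6}
Tree: B1–B2, B1–B3, B2–B4
The largest bag has 3 vertices, giving width 2; this decomposition certifies tw(G) ≤ 2. For the lower bound, the 3 vertices {1, 3, 6} are pairwise adjacent, and any tree decomposition puts a clique entirely inside one bag — forcing width ≥ 2. The upper and lower bounds meet at 2, so that is the treewidth.

2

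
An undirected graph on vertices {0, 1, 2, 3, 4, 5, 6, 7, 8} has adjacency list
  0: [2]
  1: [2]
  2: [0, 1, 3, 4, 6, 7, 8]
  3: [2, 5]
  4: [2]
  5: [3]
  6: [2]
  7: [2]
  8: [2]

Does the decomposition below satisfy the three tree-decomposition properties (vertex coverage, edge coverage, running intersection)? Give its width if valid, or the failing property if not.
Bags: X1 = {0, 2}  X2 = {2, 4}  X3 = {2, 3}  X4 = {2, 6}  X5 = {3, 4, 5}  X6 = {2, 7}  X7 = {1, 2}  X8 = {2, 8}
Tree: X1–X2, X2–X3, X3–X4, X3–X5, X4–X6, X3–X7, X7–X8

No — bags containing vertex 4 are not connected in the tree.

A tree decomposition must satisfy three properties: every vertex lies in some bag; for every edge, both endpoints lie together in some bag; and for every vertex, the bags containing it form a connected subtree. Here bags containing vertex 4 are not connected in the tree, so the decomposition is invalid.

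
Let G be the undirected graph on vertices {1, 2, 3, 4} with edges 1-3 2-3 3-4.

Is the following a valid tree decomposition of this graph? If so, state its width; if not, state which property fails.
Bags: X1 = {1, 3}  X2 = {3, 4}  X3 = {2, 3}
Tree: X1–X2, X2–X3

Yes; width 1.

Every vertex of G appears in some bag (union = {1, 2, 3, 4}); every edge is covered by a bag; and for each vertex v the set of bags containing v is connected in the bag tree. The decomposition is therefore valid. The largest bag has 2 vertices, so the width is 1.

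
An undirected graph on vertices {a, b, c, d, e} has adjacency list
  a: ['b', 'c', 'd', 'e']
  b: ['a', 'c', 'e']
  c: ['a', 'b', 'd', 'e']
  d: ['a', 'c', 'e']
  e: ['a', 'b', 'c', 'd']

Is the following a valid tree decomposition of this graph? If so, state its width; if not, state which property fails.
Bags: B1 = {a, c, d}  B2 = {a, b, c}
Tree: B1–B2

No — vertex e appears in no bag.

A tree decomposition must satisfy three properties: every vertex lies in some bag; for every edge, both endpoints lie together in some bag; and for every vertex, the bags containing it form a connected subtree. Here vertex e appears in no bag, so the decomposition is invalid.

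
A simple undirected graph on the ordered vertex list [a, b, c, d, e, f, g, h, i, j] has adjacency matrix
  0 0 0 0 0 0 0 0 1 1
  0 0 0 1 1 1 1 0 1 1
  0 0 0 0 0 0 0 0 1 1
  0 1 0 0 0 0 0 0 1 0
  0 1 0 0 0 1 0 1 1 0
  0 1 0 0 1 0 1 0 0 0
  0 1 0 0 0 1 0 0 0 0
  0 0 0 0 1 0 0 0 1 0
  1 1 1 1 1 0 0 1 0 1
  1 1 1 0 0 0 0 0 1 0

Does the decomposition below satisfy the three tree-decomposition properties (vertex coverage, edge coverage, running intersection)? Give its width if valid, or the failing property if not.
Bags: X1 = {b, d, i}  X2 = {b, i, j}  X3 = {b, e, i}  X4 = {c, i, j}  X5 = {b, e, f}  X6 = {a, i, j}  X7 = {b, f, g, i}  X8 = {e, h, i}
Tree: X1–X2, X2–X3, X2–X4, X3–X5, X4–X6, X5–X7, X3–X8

A tree decomposition must satisfy three properties: every vertex lies in some bag; for every edge, both endpoints lie together in some bag; and for every vertex, the bags containing it form a connected subtree. Here bags containing vertex i are not connected in the tree, so the decomposition is invalid.

No — bags containing vertex i are not connected in the tree.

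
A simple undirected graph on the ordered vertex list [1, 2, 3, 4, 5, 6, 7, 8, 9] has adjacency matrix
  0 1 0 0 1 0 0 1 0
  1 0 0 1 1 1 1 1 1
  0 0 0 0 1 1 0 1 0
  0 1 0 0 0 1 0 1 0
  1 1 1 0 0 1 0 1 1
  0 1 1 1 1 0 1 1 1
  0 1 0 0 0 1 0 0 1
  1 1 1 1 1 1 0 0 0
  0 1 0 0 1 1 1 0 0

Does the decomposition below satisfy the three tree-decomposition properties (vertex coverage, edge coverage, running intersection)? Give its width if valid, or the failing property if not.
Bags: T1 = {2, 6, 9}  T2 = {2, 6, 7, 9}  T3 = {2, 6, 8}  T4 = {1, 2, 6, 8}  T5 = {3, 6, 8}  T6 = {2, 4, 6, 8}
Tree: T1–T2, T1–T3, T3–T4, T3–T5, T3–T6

No — vertex 5 appears in no bag.

A tree decomposition must satisfy three properties: every vertex lies in some bag; for every edge, both endpoints lie together in some bag; and for every vertex, the bags containing it form a connected subtree. Here vertex 5 appears in no bag, so the decomposition is invalid.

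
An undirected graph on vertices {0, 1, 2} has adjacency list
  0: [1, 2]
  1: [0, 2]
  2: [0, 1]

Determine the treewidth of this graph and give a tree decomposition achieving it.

With just one bag of size 3, the width is 3 − 1 = 2, so tw(G) ≤ 2. On the other hand G contains the 3-clique {0, 1, 2}. A clique must lie in a single bag of any decomposition, so no decomposition can have width below 2. The upper and lower bounds meet at 2, so that is the treewidth.

Treewidth 2.
One optimal decomposition is:
Bags: B1 = {0, 1, 2}
Tree: (single bag)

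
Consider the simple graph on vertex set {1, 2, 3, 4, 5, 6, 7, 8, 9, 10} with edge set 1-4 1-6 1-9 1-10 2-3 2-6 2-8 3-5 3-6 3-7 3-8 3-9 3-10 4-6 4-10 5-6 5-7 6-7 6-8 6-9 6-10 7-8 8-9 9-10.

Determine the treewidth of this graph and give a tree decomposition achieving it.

Treewidth 3.
Bags: B1 = {2, 3, 6, 8}  B2 = {3, 6, 8, 9}  B3 = {3, 6, 7, 8}  B4 = {3, 6, 9, 10}  B5 = {3, 5, 6, 7}  B6 = {1, 6, 9, 10}  B7 = {1, 4, 6, 10}
Tree: B1–B2, B1–B3, B2–B4, B3–B5, B4–B6, B6–B7

Each bag holds 4 vertices, so the decomposition has width 3, which upper-bounds the treewidth. On the other hand G contains the 4-clique {1, 6, 9, 10}. A clique must lie in a single bag of any decomposition, so no decomposition can have width below 3. The upper and lower bounds meet at 3, so that is the treewidth.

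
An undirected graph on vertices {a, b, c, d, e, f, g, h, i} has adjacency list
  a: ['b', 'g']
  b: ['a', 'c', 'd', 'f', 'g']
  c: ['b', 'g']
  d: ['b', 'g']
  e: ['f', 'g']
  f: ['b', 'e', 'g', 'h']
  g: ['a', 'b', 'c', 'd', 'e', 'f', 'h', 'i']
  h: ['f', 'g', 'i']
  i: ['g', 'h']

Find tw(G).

2

A width-2 tree decomposition is:
Bags: B1 = {b, f, g}  B2 = {b, d, g}  B3 = {e, f, g}  B4 = {f, g, h}  B5 = {b, c, g}  B6 = {a, b, g}  B7 = {g, h, i}
Tree: B1–B2, B1–B3, B3–B4, B1–B5, B2–B6, B4–B7
Each bag holds 3 vertices, so the decomposition has width 2, which upper-bounds the treewidth. For the lower bound, the 3 vertices {e, f, g} are pairwise adjacent, and any tree decomposition puts a clique entirely inside one bag — forcing width ≥ 2. Therefore the treewidth is 2.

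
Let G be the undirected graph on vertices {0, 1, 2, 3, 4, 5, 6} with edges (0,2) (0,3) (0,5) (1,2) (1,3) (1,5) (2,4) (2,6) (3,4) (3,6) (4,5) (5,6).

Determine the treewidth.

A width-3 tree decomposition is:
Bags: B1 = {2, 3, 4, 5}  B2 = {0, 2, 3, 5}  B3 = {1, 2, 3, 5}  B4 = {2, 3, 5, 6}
Tree: B1–B2, B2–B3, B3–B4
Every bag has size at most 4, so the width is 4 − 1 = 3 and tw(G) ≤ 3. For the lower bound: the 4 vertex sets {3,4}, {0,2}, {5}, {1} are disjoint, each induces a connected subgraph, and every pair is joined by at least one edge of G. Contracting each set to a single vertex therefore yields K_{4} as a minor, and since treewidth is minor-monotone, tw(G) ≥ tw(K_{4}) = 3. Combining the bounds, tw(G) = 3.

3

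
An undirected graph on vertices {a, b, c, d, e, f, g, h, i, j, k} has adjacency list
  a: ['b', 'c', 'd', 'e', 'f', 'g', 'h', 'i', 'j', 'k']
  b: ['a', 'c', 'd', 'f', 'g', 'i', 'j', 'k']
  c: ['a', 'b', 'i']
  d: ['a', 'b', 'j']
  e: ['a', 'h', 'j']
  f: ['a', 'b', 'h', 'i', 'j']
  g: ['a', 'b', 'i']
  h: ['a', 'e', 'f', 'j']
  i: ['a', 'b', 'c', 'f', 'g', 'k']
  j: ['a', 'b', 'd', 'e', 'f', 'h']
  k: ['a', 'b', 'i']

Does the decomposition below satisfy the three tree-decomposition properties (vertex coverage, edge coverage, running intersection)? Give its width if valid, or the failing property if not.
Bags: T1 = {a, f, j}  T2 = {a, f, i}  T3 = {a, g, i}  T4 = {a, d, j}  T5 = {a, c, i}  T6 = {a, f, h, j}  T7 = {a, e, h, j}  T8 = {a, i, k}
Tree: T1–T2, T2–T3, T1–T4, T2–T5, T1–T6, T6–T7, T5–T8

A tree decomposition must satisfy three properties: every vertex lies in some bag; for every edge, both endpoints lie together in some bag; and for every vertex, the bags containing it form a connected subtree. Here vertex b appears in no bag, so the decomposition is invalid.

No — vertex b appears in no bag.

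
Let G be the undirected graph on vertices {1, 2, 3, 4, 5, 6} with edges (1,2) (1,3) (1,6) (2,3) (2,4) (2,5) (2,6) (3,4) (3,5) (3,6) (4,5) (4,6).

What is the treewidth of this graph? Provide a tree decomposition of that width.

Treewidth 3.
One such decomposition:
Bags: B1 = {1, 2, 3, 6}  B2 = {2, 3, 4, 6}  B3 = {2, 3, 4, 5}
Tree: B1–B2, B2–B3

Every bag has size at most 4, so the width is 4 − 1 = 3 and tw(G) ≤ 3. Conversely, {1, 2, 3, 6} is a clique of size 4, and the vertices of any clique must share a bag in every tree decomposition; so some bag has ≥ 4 vertices and tw(G) ≥ 3. Therefore the treewidth is 3.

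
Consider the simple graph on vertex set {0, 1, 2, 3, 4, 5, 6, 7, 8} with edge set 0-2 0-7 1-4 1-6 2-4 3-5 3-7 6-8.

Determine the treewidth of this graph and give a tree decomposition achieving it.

Treewidth 1.
One optimal decomposition is:
Bags: B1 = {3, 5}  B2 = {3, 7}  B3 = {0, 7}  B4 = {0, 2}  B5 = {2, 4}  B6 = {1, 4}  B7 = {1, 6}  B8 = {6, 8}
Tree: B1–B2, B2–B3, B3–B4, B4–B5, B5–B6, B6–B7, B7–B8

Every bag has size at most 2, so the width is 2 − 1 = 1 and tw(G) ≤ 1. G has an edge, so its treewidth is at least 1. Therefore the treewidth is 1.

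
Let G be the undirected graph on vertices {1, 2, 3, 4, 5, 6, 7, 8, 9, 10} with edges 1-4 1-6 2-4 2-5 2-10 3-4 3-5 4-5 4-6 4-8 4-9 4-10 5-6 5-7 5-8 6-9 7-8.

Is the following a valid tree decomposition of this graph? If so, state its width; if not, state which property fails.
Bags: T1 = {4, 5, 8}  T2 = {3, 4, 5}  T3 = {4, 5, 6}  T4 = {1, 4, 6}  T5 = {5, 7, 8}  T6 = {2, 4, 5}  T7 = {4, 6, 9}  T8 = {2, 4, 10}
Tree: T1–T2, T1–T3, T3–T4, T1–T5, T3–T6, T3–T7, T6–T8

Yes; width 2.

Every vertex of G appears in some bag (union = {1, 2, 3, 4, 5, 6, 7, 8, 9, 10}); every edge is covered by a bag; and for each vertex v the set of bags containing v is connected in the bag tree. The decomposition is therefore valid. The largest bag has 3 vertices, so the width is 2.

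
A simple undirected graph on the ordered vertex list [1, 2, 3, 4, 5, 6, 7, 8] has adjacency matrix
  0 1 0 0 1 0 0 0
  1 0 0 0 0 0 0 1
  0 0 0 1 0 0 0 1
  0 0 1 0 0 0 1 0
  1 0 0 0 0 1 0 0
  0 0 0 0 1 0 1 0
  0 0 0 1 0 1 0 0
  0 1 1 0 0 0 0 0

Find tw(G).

A width-2 tree decomposition is:
Bags: B1 = {3, 4, 8}  B2 = {4, 7, 8}  B3 = {6, 7, 8}  B4 = {5, 6, 8}  B5 = {1, 5, 8}  B6 = {1, 2, 8}
Tree: B1–B2, B2–B3, B3–B4, B4–B5, B5–B6
The largest bag has 3 vertices, giving width 2; this decomposition certifies tw(G) ≤ 2. The edges 8–3–4–7–6–5–1–2–8 form a cycle, so G is not a tree and its treewidth is at least 2. Combining the bounds, tw(G) = 2.

2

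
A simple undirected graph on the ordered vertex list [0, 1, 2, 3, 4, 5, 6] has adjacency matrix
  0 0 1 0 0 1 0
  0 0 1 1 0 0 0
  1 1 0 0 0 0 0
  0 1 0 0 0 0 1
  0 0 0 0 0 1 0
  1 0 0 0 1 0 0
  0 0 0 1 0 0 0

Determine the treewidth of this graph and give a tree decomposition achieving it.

Treewidth 1.
One optimal decomposition is:
Bags: B1 = {4, 5}  B2 = {0, 5}  B3 = {0, 2}  B4 = {1, 2}  B5 = {1, 3}  B6 = {3, 6}
Tree: B1–B2, B2–B3, B3–B4, B4–B5, B5–B6

The largest bag has 2 vertices, giving width 1; this decomposition certifies tw(G) ≤ 1. G has an edge, so its treewidth is at least 1. The upper and lower bounds meet at 1, so that is the treewidth.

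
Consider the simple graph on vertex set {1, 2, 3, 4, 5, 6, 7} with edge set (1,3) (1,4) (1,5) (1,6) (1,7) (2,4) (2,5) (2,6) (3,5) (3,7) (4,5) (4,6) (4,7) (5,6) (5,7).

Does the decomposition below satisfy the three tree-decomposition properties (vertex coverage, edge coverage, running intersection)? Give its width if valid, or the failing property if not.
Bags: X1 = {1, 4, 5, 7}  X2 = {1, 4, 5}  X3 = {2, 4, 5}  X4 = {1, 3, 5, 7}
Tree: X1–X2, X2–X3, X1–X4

No — vertex 6 appears in no bag.

A tree decomposition must satisfy three properties: every vertex lies in some bag; for every edge, both endpoints lie together in some bag; and for every vertex, the bags containing it form a connected subtree. Here vertex 6 appears in no bag, so the decomposition is invalid.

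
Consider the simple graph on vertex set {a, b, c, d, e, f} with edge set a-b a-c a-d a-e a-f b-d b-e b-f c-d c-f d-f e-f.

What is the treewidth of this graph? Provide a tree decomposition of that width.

The largest bag has 4 vertices, giving width 3; this decomposition certifies tw(G) ≤ 3. For the lower bound, the 4 vertices {a, c, d, f} are pairwise adjacent, and any tree decomposition puts a clique entirely inside one bag — forcing width ≥ 3. The upper and lower bounds meet at 3, so that is the treewidth.

Treewidth 3.
Bags: B1 = {a, b, d, f}  B2 = {a, b, e, f}  B3 = {a, c, d, f}
Tree: B1–B2, B1–B3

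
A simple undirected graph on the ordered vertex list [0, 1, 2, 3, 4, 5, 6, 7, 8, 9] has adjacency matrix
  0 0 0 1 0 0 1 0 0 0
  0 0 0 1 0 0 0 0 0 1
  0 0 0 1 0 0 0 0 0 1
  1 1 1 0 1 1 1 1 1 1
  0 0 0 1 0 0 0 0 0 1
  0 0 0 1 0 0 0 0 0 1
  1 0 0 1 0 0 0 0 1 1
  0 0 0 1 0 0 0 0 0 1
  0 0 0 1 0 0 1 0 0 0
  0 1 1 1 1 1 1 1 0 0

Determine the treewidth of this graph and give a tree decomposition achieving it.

The largest bag has 3 vertices, giving width 2; this decomposition certifies tw(G) ≤ 2. On the other hand G contains the 3-clique {0, 3, 6}. A clique must lie in a single bag of any decomposition, so no decomposition can have width below 2. Therefore the treewidth is 2.

Treewidth 2.
One such decomposition:
Bags: B1 = {3, 6, 9}  B2 = {3, 4, 9}  B3 = {2, 3, 9}  B4 = {0, 3, 6}  B5 = {3, 7, 9}  B6 = {3, 6, 8}  B7 = {3, 5, 9}  B8 = {1, 3, 9}
Tree: B1–B2, B2–B3, B1–B4, B2–B5, B4–B6, B3–B7, B5–B8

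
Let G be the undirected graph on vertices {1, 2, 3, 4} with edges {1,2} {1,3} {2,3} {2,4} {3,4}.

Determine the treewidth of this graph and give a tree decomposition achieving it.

Treewidth 2.
Bags: B1 = {2, 3, 4}  B2 = {1, 2, 3}
Tree: B1–B2

Each bag holds 3 vertices, so the decomposition has width 2, which upper-bounds the treewidth. On the other hand G contains the 3-clique {1, 2, 3}. A clique must lie in a single bag of any decomposition, so no decomposition can have width below 2. Therefore the treewidth is 2.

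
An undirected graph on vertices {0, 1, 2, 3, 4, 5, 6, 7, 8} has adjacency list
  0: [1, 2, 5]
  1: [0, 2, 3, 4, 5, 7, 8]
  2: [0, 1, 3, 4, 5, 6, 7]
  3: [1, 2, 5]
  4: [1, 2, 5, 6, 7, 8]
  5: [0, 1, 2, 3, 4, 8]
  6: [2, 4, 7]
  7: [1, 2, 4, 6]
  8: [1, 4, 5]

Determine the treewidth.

A width-3 tree decomposition is:
Bags: B1 = {1, 2, 3, 5}  B2 = {1, 2, 4, 5}  B3 = {0, 1, 2, 5}  B4 = {1, 2, 4, 7}  B5 = {2, 4, 6, 7}  B6 = {1, 4, 5, 8}
Tree: B1–B2, B1–B3, B2–B4, B4–B5, B2–B6
The largest bag has 4 vertices, giving width 3; this decomposition certifies tw(G) ≤ 3. On the other hand G contains the 4-clique {1, 4, 5, 8}. A clique must lie in a single bag of any decomposition, so no decomposition can have width below 3. Combining the bounds, tw(G) = 3.

3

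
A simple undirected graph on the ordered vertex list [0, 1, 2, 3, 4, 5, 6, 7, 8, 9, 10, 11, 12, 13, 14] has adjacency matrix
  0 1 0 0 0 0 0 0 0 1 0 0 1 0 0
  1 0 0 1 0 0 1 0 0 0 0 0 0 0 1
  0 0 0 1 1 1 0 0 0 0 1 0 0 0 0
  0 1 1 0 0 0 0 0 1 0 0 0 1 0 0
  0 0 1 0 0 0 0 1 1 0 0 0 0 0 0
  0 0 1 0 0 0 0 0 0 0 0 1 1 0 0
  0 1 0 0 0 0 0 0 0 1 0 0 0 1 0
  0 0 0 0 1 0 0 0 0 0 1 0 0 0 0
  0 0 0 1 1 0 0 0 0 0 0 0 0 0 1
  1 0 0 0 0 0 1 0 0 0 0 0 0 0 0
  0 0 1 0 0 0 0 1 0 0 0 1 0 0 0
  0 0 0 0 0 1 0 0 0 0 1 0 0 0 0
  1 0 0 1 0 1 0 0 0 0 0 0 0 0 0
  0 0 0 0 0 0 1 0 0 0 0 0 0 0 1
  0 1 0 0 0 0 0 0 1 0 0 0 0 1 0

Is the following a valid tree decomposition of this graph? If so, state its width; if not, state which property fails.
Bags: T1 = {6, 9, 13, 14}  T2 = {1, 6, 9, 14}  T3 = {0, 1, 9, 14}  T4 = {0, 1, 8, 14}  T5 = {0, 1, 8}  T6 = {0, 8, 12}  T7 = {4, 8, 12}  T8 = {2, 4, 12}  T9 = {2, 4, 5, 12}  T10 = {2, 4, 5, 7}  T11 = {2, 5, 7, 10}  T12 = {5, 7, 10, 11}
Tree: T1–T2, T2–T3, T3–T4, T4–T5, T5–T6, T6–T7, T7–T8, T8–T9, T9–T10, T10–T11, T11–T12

A tree decomposition must satisfy three properties: every vertex lies in some bag; for every edge, both endpoints lie together in some bag; and for every vertex, the bags containing it form a connected subtree. Here vertex 3 appears in no bag, so the decomposition is invalid.

No — vertex 3 appears in no bag.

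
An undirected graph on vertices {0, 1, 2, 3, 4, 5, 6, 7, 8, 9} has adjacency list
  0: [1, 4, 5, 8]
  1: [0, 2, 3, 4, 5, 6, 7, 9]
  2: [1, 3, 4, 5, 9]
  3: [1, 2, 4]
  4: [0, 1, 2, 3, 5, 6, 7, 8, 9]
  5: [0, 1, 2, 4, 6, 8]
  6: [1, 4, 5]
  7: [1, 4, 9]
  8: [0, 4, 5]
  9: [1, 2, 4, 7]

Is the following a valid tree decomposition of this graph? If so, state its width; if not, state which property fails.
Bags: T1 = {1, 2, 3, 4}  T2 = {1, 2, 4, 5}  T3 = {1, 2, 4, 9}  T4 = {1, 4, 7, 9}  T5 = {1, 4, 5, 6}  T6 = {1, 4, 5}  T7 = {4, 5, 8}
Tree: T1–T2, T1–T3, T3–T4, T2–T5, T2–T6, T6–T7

No — vertex 0 appears in no bag.

A tree decomposition must satisfy three properties: every vertex lies in some bag; for every edge, both endpoints lie together in some bag; and for every vertex, the bags containing it form a connected subtree. Here vertex 0 appears in no bag, so the decomposition is invalid.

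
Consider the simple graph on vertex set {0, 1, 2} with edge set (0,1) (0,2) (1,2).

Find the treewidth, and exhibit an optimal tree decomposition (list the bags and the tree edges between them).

With just one bag of size 3, the width is 3 − 1 = 2, so tw(G) ≤ 2. On the other hand G contains the 3-clique {0, 1, 2}. A clique must lie in a single bag of any decomposition, so no decomposition can have width below 2. The upper and lower bounds meet at 2, so that is the treewidth.

Treewidth 2.
One optimal decomposition is:
Bags: B1 = {0, 1, 2}
Tree: (single bag)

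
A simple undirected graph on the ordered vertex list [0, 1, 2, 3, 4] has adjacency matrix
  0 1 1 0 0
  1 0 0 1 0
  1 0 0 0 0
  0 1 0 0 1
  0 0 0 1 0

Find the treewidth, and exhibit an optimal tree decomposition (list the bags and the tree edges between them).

The largest bag has 2 vertices, giving width 1; this decomposition certifies tw(G) ≤ 1. Since G has at least one edge (e.g. 2–0), it is not an edgeless graph, so tw(G) ≥ 1. The upper and lower bounds meet at 1, so that is the treewidth.

Treewidth 1.
One such decomposition:
Bags: B1 = {0, 2}  B2 = {0, 1}  B3 = {1, 3}  B4 = {3, 4}
Tree: B1–B2, B2–B3, B3–B4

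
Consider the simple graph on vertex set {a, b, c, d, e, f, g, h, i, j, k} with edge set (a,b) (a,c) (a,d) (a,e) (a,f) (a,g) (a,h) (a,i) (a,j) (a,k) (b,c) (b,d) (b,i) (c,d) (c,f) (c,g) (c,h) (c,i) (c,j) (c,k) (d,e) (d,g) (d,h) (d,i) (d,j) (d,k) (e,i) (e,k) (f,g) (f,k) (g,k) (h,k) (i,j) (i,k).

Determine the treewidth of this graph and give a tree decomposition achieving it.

Each bag holds 5 vertices, so the decomposition has width 4, which upper-bounds the treewidth. For the lower bound, the 5 vertices {a, d, e, i, k} are pairwise adjacent, and any tree decomposition puts a clique entirely inside one bag — forcing width ≥ 4. Therefore the treewidth is 4.

Treewidth 4.
Bags: B1 = {a, c, d, i, j}  B2 = {a, c, d, i, k}  B3 = {a, c, d, g, k}  B4 = {a, c, f, g, k}  B5 = {a, d, e, i, k}  B6 = {a, b, c, d, i}  B7 = {a, c, d, h, k}
Tree: B1–B2, B2–B3, B3–B4, B2–B5, B1–B6, B2–B7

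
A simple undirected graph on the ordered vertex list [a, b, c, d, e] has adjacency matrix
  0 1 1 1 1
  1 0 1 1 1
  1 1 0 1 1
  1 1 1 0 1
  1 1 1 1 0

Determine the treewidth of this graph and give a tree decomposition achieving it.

With just one bag of size 5, the width is 5 − 1 = 4, so tw(G) ≤ 4. For the lower bound, the 5 vertices {a, b, c, d, e} are pairwise adjacent, and any tree decomposition puts a clique entirely inside one bag — forcing width ≥ 4. Hence tw(G) = 4 exactly.

Treewidth 4.
One such decomposition:
Bags: B1 = {a, b, c, d, e}
Tree: (single bag)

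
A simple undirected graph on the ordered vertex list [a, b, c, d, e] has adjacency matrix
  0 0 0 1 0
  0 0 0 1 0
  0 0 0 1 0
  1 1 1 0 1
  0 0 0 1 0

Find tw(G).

1

A width-1 tree decomposition is:
Bags: B1 = {a, d}  B2 = {b, d}  B3 = {d, e}  B4 = {c, d}
Tree: B1–B2, B2–B3, B1–B4
Each bag holds 2 vertices, so the decomposition has width 1, which upper-bounds the treewidth. Any graph with an edge has treewidth ≥ 1, and G has the edge a–d. Hence tw(G) = 1 exactly.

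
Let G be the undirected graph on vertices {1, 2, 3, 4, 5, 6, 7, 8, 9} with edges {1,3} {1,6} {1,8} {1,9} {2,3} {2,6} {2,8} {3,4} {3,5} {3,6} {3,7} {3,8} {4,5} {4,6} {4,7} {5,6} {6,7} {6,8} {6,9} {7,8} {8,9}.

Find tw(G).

3

A width-3 tree decomposition is:
Bags: B1 = {1, 3, 6, 8}  B2 = {3, 6, 7, 8}  B3 = {3, 4, 6, 7}  B4 = {2, 3, 6, 8}  B5 = {3, 4, 5, 6}  B6 = {1, 6, 8, 9}
Tree: B1–B2, B2–B3, B1–B4, B3–B5, B1–B6
Each bag holds 4 vertices, so the decomposition has width 3, which upper-bounds the treewidth. Conversely, {1, 6, 8, 9} is a clique of size 4, and the vertices of any clique must share a bag in every tree decomposition; so some bag has ≥ 4 vertices and tw(G) ≥ 3. Therefore the treewidth is 3.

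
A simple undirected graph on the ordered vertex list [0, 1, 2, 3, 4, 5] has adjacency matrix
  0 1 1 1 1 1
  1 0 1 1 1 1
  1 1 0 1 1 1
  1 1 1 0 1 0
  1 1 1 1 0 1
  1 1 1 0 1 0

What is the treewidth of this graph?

A width-4 tree decomposition is:
Bags: B1 = {0, 1, 2, 3, 4}  B2 = {0, 1, 2, 4, 5}
Tree: B1–B2
The largest bag has 5 vertices, giving width 4; this decomposition certifies tw(G) ≤ 4. On the other hand G contains the 5-clique {0, 1, 2, 3, 4}. A clique must lie in a single bag of any decomposition, so no decomposition can have width below 4. Therefore the treewidth is 4.

4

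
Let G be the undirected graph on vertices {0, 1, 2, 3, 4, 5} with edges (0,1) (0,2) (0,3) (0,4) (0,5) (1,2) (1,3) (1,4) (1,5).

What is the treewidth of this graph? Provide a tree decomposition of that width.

Treewidth 2.
One optimal decomposition is:
Bags: B1 = {0, 1, 4}  B2 = {0, 1, 5}  B3 = {0, 1, 3}  B4 = {0, 1, 2}
Tree: B1–B2, B2–B3, B2–B4

Every bag has size at most 3, so the width is 3 − 1 = 2 and tw(G) ≤ 2. For the lower bound, the 3 vertices {0, 1, 2} are pairwise adjacent, and any tree decomposition puts a clique entirely inside one bag — forcing width ≥ 2. Hence tw(G) = 2 exactly.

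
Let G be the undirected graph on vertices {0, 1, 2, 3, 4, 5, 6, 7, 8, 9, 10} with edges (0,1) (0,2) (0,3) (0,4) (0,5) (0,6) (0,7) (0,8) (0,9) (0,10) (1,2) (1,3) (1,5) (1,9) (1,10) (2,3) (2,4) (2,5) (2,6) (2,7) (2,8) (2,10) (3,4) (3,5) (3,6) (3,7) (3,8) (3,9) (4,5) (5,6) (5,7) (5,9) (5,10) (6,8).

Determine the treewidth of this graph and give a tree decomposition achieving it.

Treewidth 4.
One such decomposition:
Bags: B1 = {0, 1, 2, 3, 5}  B2 = {0, 2, 3, 5, 6}  B3 = {0, 2, 3, 5, 7}  B4 = {0, 1, 2, 5, 10}  B5 = {0, 2, 3, 4, 5}  B6 = {0, 2, 3, 6, 8}  B7 = {0, 1, 3, 5, 9}
Tree: B1–B2, B2–B3, B1–B4, B3–B5, B2–B6, B1–B7

The largest bag has 5 vertices, giving width 4; this decomposition certifies tw(G) ≤ 4. For the lower bound, the 5 vertices {0, 1, 3, 5, 9} are pairwise adjacent, and any tree decomposition puts a clique entirely inside one bag — forcing width ≥ 4. Therefore the treewidth is 4.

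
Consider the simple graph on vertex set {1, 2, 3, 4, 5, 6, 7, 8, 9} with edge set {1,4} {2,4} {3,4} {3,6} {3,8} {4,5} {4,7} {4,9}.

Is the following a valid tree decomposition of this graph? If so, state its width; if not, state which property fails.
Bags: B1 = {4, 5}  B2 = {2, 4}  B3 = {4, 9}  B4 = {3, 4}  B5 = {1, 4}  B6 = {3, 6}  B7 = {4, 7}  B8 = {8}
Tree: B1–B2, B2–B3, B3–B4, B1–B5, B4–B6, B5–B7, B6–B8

No — edge (3,8) lies in no bag.

A tree decomposition must satisfy three properties: every vertex lies in some bag; for every edge, both endpoints lie together in some bag; and for every vertex, the bags containing it form a connected subtree. Here edge (3,8) lies in no bag, so the decomposition is invalid.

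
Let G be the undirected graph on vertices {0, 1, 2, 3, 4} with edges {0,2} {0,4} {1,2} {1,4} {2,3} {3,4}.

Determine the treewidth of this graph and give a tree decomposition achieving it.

Treewidth 2.
One such decomposition:
Bags: B1 = {0, 2, 4}  B2 = {2, 3, 4}  B3 = {1, 2, 4}
Tree: B1–B2, B2–B3

The largest bag has 3 vertices, giving width 2; this decomposition certifies tw(G) ≤ 2. For the lower bound, G contains the cycle 0–4–3–2–0, so G is not a forest; only forests have treewidth ≤ 1, hence tw(G) ≥ 2. Therefore the treewidth is 2.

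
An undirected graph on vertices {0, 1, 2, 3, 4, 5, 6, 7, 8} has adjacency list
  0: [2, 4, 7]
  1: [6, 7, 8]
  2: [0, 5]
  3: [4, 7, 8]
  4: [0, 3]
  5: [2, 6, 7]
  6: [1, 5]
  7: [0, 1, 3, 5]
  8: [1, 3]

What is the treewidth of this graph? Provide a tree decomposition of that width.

Treewidth 3.
Bags: B1 = {1, 2, 5, 6}  B2 = {1, 2, 5, 7}  B3 = {0, 1, 2, 7}  B4 = {0, 1, 7, 8}  B5 = {0, 3, 7, 8}  B6 = {0, 3, 4, 8}
Tree: B1–B2, B2–B3, B3–B4, B4–B5, B5–B6

The largest bag has 4 vertices, giving width 3; this decomposition certifies tw(G) ≤ 3. For the lower bound: the 4 vertex sets {2,5,6}, {1}, {7}, {0,3,4,8} are disjoint, each induces a connected subgraph, and every pair is joined by at least one edge of G. Contracting each set to a single vertex therefore yields K_{4} as a minor, and since treewidth is minor-monotone, tw(G) ≥ tw(K_{4}) = 3. Therefore the treewidth is 3.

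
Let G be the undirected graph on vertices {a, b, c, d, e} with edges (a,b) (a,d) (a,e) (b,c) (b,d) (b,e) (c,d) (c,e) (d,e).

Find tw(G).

3

A width-3 tree decomposition is:
Bags: B1 = {b, c, d, e}  B2 = {a, b, d, e}
Tree: B1–B2
The largest bag has 4 vertices, giving width 3; this decomposition certifies tw(G) ≤ 3. On the other hand G contains the 4-clique {b, c, d, e}. A clique must lie in a single bag of any decomposition, so no decomposition can have width below 3. Hence tw(G) = 3 exactly.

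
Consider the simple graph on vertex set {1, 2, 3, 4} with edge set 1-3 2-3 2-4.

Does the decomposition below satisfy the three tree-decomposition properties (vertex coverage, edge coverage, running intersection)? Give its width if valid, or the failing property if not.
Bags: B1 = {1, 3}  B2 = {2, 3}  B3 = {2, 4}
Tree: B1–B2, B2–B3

Checking the three conditions: (i) the bags cover all of {1, 2, 3, 4}; (ii) for each edge, some bag contains both endpoints; (iii) the bags containing any fixed vertex form a subtree. All hold, so the decomposition is valid with width 2 − 1 = 1.

Yes; width 1.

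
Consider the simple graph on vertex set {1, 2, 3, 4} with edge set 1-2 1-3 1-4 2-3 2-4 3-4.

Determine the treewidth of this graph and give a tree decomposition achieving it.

A single bag containing all 4 vertices is trivially a valid decomposition of width 3. Conversely, {1, 2, 3, 4} is a clique of size 4, and the vertices of any clique must share a bag in every tree decomposition; so some bag has ≥ 4 vertices and tw(G) ≥ 3. Therefore the treewidth is 3.

Treewidth 3.
Bags: B1 = {1, 2, 3, 4}
Tree: (single bag)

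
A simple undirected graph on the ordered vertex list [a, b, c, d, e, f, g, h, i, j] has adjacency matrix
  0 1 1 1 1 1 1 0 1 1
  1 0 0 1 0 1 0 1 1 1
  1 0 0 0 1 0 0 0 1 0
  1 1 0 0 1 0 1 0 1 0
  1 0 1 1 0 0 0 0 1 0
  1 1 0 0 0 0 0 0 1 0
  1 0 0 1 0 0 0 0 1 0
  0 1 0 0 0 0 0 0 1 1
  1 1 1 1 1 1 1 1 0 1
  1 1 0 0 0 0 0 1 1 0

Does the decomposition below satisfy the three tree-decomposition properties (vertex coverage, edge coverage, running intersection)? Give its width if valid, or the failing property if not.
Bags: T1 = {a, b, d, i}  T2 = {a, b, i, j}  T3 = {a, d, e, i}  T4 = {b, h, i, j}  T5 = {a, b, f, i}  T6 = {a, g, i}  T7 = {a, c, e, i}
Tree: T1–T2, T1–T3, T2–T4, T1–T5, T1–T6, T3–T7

A tree decomposition must satisfy three properties: every vertex lies in some bag; for every edge, both endpoints lie together in some bag; and for every vertex, the bags containing it form a connected subtree. Here edge (d,g) lies in no bag, so the decomposition is invalid.

No — edge (d,g) lies in no bag.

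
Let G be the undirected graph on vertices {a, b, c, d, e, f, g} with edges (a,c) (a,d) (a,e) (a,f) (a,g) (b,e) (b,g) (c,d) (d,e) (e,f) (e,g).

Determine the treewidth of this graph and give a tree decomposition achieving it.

Treewidth 2.
One such decomposition:
Bags: B1 = {a, e, g}  B2 = {a, d, e}  B3 = {a, c, d}  B4 = {a, e, f}  B5 = {b, e, g}
Tree: B1–B2, B2–B3, B2–B4, B1–B5

The largest bag has 3 vertices, giving width 2; this decomposition certifies tw(G) ≤ 2. For the lower bound, the 3 vertices {a, d, e} are pairwise adjacent, and any tree decomposition puts a clique entirely inside one bag — forcing width ≥ 2. The upper and lower bounds meet at 2, so that is the treewidth.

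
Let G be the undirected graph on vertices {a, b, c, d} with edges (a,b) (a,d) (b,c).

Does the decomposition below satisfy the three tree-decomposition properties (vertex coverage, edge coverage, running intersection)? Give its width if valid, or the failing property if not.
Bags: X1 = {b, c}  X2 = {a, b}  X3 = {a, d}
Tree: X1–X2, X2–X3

Yes; width 1.

Vertex coverage: the bags together contain {a, b, c, d}, the full vertex set. Edge coverage: each edge of G has both endpoints in at least one bag. Running intersection: for every vertex, the bags containing it form a connected subtree. All three properties hold, so this is a valid tree decomposition of width max|bag| − 1 = 1, and hence tw(G) ≤ 1.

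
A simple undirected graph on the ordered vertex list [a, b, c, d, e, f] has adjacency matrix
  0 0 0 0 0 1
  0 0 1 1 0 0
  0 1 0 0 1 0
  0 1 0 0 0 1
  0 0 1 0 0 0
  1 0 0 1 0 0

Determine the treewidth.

A width-1 tree decomposition is:
Bags: B1 = {c, e}  B2 = {b, c}  B3 = {b, d}  B4 = {d, f}  B5 = {a, f}
Tree: B1–B2, B2–B3, B3–B4, B4–B5
Every bag has size at most 2, so the width is 2 − 1 = 1 and tw(G) ≤ 1. Since G has at least one edge (e.g. e–c), it is not an edgeless graph, so tw(G) ≥ 1. The upper and lower bounds meet at 1, so that is the treewidth.

1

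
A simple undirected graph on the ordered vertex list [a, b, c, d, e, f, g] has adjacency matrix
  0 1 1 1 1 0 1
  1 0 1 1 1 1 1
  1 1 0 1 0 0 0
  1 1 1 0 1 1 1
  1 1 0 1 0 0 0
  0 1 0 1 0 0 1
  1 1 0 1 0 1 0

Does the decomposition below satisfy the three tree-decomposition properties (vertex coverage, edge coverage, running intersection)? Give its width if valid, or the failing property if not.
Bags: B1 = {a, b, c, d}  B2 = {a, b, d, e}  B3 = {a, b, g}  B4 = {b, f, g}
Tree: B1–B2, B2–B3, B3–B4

A tree decomposition must satisfy three properties: every vertex lies in some bag; for every edge, both endpoints lie together in some bag; and for every vertex, the bags containing it form a connected subtree. Here edge (d,g) lies in no bag, so the decomposition is invalid.

No — edge (d,g) lies in no bag.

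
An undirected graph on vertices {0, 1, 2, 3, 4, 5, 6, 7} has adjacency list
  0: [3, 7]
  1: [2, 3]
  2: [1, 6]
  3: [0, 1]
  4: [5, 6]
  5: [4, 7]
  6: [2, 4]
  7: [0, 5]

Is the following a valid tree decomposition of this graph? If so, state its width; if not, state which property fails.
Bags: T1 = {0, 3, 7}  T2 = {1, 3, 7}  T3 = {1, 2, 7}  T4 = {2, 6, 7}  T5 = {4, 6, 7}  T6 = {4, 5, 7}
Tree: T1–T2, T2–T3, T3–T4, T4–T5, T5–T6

Checking the three conditions: (i) the bags cover all of {0, 1, 2, 3, 4, 5, 6, 7}; (ii) for each edge, some bag contains both endpoints; (iii) the bags containing any fixed vertex form a subtree. All hold, so the decomposition is valid with width 3 − 1 = 2.

Yes; width 2.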